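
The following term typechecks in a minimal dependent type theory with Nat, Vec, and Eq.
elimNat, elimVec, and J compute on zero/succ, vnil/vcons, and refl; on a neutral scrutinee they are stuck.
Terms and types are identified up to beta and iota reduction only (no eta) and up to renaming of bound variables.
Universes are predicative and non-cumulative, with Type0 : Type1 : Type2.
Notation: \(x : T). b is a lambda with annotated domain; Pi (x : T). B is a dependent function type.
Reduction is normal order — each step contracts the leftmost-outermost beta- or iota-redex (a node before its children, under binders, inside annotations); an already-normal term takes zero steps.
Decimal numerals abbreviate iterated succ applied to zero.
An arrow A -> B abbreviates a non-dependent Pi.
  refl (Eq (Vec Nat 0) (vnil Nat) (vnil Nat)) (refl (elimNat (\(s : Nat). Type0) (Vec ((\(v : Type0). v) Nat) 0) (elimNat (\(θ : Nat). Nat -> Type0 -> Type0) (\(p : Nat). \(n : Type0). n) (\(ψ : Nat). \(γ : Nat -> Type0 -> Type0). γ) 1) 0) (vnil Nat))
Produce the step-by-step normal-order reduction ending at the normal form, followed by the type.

normal-order reduction sequence:
  refl (Eq (Vec Nat 0) (vnil Nat) (vnil Nat)) (refl (elimNat (\(s : Nat). Type0) (Vec ((\(v : Type0). v) Nat) 0) (elimNat (\(θ : Nat). Nat -> Type0 -> Type0) (\(p : Nat). \(n : Type0). n) (\(ψ : Nat). \(γ : Nat -> Type0 -> Type0). γ) 1) 0) (vnil Nat))
  ~> refl (Eq (Vec Nat 0) (vnil Nat) (vnil Nat)) (refl (Vec ((\(s : Type0). s) Nat) 0) (vnil Nat))
  ~> refl (Eq (Vec Nat 0) (vnil Nat) (vnil Nat)) (refl (Vec Nat 0) (vnil Nat))
the term's type:
  Eq (Eq (Vec Nat 0) (vnil Nat) (vnil Nat)) (refl (Vec Nat 0) (vnil Nat)) (refl (Vec Nat 0) (vnil Nat))


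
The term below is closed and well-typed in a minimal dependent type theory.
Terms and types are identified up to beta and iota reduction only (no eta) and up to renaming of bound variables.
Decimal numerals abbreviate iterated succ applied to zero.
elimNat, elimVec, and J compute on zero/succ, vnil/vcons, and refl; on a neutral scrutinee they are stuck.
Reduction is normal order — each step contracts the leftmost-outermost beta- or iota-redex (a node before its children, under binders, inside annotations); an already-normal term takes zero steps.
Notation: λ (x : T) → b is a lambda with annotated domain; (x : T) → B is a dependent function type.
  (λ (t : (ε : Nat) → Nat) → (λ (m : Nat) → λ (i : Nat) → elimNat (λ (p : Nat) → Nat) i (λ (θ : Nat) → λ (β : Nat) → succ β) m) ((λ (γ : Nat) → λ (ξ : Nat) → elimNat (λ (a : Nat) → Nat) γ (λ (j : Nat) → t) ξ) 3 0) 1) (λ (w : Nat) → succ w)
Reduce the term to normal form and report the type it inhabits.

reduced normal form:
  4
the term's type:
  Nat


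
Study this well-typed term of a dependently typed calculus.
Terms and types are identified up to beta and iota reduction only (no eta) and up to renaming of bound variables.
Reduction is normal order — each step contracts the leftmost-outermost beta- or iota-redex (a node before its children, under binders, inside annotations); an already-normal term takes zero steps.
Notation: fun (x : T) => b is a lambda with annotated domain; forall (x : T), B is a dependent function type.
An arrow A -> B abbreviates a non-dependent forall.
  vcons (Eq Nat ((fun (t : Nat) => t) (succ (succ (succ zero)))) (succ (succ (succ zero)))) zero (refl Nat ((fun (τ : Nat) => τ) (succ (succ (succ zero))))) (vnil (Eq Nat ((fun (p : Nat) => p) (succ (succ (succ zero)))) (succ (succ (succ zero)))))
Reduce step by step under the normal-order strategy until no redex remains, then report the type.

reduction (normal order):
  vcons (Eq Nat ((fun (t : Nat) => t) (succ (succ (succ zero)))) (succ (succ (succ zero)))) zero (refl Nat ((fun (τ : Nat) => τ) (succ (succ (succ zero))))) (vnil (Eq Nat ((fun (p : Nat) => p) (succ (succ (succ zero)))) (succ (succ (succ zero)))))
  ~> vcons (Eq Nat (succ (succ (succ zero))) (succ (succ (succ zero)))) zero (refl Nat ((fun (t : Nat) => t) (succ (succ (succ zero))))) (vnil (Eq Nat ((fun (τ : Nat) => τ) (succ (succ (succ zero)))) (succ (succ (succ zero)))))
  ~> vcons (Eq Nat (succ (succ (succ zero))) (succ (succ (succ zero)))) zero (refl Nat (succ (succ (succ zero)))) (vnil (Eq Nat ((fun (t : Nat) => t) (succ (succ (succ zero)))) (succ (succ (succ zero)))))
  ~> vcons (Eq Nat (succ (succ (succ zero))) (succ (succ (succ zero)))) zero (refl Nat (succ (succ (succ zero)))) (vnil (Eq Nat (succ (succ (succ zero))) (succ (succ (succ zero)))))
inferred type:
  Vec (Eq Nat (succ (succ (succ zero))) (succ (succ (succ zero)))) (succ zero)


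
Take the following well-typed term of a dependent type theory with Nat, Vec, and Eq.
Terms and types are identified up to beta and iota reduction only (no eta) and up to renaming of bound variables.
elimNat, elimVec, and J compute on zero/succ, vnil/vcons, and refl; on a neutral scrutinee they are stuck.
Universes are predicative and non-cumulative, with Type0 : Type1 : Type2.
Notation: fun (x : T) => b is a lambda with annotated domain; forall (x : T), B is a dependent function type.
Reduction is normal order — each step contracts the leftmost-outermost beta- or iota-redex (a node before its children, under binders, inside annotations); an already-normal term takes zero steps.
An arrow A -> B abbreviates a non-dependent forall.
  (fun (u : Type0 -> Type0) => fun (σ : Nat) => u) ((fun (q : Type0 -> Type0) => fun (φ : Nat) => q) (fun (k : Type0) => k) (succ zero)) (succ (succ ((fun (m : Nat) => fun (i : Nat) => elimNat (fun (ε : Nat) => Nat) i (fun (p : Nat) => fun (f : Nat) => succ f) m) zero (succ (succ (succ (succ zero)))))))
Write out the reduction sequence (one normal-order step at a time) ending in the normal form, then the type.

normal-order reduction:
  (fun (u : Type0 -> Type0) => fun (σ : Nat) => u) ((fun (q : Type0 -> Type0) => fun (φ : Nat) => q) (fun (k : Type0) => k) (succ zero)) (succ (succ ((fun (m : Nat) => fun (i : Nat) => elimNat (fun (ε : Nat) => Nat) i (fun (p : Nat) => fun (f : Nat) => succ f) m) zero (succ (succ (succ (succ zero)))))))
  ~> (fun (u : Nat) => (fun (σ : Type0 -> Type0) => fun (q : Nat) => σ) (fun (φ : Type0) => φ) (succ zero)) (succ (succ ((fun (k : Nat) => fun (m : Nat) => elimNat (fun (i : Nat) => Nat) m (fun (ε : Nat) => fun (p : Nat) => succ p) k) zero (succ (succ (succ (succ zero)))))))
  ~> (fun (u : Type0 -> Type0) => fun (σ : Nat) => u) (fun (q : Type0) => q) (succ zero)
  ~> (fun (u : Nat) => fun (σ : Type0) => σ) (succ zero)
  ~> fun (u : Type0) => u
inferred type:
  Type0 -> Type0


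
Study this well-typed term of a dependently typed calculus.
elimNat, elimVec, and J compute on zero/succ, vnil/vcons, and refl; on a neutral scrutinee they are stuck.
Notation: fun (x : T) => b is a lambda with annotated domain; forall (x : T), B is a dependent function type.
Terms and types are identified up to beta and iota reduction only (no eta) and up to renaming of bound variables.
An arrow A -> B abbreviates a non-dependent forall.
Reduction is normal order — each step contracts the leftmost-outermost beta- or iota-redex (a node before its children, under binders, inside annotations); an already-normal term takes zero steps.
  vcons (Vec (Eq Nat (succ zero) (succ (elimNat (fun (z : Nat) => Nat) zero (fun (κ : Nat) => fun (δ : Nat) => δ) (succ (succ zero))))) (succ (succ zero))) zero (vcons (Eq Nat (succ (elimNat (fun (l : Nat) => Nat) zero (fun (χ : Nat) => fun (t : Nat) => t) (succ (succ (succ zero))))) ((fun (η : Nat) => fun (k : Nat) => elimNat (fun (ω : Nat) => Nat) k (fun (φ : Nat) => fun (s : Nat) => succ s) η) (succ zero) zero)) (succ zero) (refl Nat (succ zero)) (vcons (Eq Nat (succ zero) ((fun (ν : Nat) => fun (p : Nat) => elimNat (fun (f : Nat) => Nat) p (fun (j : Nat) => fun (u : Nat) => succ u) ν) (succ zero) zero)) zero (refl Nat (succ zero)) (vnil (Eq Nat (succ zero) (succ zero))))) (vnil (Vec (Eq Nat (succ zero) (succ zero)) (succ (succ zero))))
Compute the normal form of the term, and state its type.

resulting normal form:
  vcons (Vec (Eq Nat (succ zero) (succ zero)) (succ (succ zero))) zero (vcons (Eq Nat (succ zero) (succ zero)) (succ zero) (refl Nat (succ zero)) (vcons (Eq Nat (succ zero) (succ zero)) zero (refl Nat (succ zero)) (vnil (Eq Nat (succ zero) (succ zero))))) (vnil (Vec (Eq Nat (succ zero) (succ zero)) (succ (succ zero))))
type:
  Vec (Vec (Eq Nat (succ zero) (succ zero)) (succ (succ zero))) (succ zero)
observation: the first redex contracted is an elimNat iota-redex; the normal form is reached in 29 normal-order steps.


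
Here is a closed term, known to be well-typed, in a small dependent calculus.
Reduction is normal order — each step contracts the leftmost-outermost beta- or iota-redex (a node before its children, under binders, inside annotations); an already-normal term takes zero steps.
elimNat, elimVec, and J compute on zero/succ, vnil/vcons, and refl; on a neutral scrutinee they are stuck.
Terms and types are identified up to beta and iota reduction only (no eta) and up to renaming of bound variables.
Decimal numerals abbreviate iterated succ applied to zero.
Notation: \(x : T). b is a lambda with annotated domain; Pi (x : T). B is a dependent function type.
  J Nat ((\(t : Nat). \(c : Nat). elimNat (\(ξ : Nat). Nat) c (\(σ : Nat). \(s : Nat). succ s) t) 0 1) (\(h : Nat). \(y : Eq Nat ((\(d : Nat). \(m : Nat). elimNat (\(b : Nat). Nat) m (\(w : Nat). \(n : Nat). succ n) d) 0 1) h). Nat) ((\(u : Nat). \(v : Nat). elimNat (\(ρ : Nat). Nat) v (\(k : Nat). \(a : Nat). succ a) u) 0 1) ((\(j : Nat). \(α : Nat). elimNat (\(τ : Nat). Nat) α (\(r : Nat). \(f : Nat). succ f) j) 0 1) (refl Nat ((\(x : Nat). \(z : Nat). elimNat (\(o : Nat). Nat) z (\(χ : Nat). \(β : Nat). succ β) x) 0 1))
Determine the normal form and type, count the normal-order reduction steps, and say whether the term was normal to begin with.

resulting normal form:
  1
inferred type:
  Nat
steps to reach normal form (normal order): 4
started in normal form: no
first redex: a J iota-redex


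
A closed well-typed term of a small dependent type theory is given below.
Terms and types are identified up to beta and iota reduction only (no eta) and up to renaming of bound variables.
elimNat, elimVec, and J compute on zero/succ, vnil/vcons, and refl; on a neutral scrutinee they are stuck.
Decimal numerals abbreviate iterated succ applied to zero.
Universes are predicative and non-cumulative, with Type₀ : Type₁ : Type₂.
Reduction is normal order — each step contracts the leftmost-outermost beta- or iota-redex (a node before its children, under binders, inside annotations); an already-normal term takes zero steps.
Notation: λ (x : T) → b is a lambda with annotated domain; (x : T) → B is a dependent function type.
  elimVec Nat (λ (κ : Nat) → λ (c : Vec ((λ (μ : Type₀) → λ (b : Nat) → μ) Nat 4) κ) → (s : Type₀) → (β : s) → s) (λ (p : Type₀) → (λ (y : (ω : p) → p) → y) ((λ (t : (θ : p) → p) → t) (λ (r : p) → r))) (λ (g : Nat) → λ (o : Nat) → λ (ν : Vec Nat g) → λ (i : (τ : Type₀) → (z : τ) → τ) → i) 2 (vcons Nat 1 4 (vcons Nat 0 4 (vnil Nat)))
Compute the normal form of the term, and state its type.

normal form:
  λ (κ : Type₀) → λ (c : κ) → c
the term's type:
  (κ : Type₀) → (c : κ) → κ


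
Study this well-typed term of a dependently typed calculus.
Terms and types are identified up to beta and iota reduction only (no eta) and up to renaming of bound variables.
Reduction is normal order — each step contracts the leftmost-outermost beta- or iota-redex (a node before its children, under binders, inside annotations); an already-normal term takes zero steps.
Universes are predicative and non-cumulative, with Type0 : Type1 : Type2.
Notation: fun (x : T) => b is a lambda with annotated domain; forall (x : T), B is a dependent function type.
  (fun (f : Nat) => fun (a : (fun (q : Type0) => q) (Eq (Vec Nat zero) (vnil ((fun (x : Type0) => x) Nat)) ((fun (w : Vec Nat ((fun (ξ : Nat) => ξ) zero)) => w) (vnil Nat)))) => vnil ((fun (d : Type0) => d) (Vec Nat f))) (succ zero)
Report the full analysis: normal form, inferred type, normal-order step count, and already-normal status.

resulting normal form:
  fun (f : Eq (Vec Nat zero) (vnil Nat) (vnil Nat)) => vnil (Vec Nat (succ zero))
the term's type:
  forall (f : Eq (Vec Nat zero) (vnil Nat) (vnil Nat)), Vec (Vec Nat (succ zero)) zero
normal-order step count: 5
started in normal form: no
first redex: a beta-redex


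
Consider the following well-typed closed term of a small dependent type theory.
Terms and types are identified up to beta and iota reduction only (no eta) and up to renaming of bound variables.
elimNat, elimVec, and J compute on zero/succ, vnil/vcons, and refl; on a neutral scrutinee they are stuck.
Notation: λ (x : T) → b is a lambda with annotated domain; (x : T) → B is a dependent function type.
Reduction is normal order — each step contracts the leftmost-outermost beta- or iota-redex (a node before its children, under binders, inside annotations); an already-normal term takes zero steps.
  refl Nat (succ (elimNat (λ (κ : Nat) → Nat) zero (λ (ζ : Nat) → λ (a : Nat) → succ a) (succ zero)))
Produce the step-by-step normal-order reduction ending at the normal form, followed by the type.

reduction (normal order):
  refl Nat (succ (elimNat (λ (κ : Nat) → Nat) zero (λ (ζ : Nat) → λ (a : Nat) → succ a) (succ zero)))
  ~> refl Nat (succ ((λ (κ : Nat) → λ (ζ : Nat) → succ ζ) zero (elimNat (λ (a : Nat) → Nat) zero (λ (j : Nat) → λ (φ : Nat) → succ φ) zero)))
  ~> refl Nat (succ ((λ (κ : Nat) → succ κ) (elimNat (λ (ζ : Nat) → Nat) zero (λ (a : Nat) → λ (j : Nat) → succ j) zero)))
  ~> refl Nat (succ (succ (elimNat (λ (κ : Nat) → Nat) zero (λ (ζ : Nat) → λ (a : Nat) → succ a) zero)))
  ~> refl Nat (succ (succ zero))
inferred type:
  Eq Nat (succ (succ zero)) (succ (succ zero))


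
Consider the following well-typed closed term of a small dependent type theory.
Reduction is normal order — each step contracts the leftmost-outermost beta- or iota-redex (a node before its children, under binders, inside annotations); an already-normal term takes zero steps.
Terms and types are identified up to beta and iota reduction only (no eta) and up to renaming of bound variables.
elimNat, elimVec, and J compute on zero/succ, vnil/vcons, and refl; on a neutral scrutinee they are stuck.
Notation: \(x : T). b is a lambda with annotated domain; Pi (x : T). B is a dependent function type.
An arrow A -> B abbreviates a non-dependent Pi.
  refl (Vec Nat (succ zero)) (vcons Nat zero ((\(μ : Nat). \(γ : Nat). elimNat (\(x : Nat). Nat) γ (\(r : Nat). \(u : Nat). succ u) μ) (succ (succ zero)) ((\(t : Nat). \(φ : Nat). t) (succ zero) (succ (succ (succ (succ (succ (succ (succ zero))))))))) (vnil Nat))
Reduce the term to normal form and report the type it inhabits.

resulting normal form:
  refl (Vec Nat (succ zero)) (vcons Nat zero (succ (succ (succ zero))) (vnil Nat))
inferred type:
  Eq (Vec Nat (succ zero)) (vcons Nat zero (succ (succ (succ zero))) (vnil Nat)) (vcons Nat zero (succ (succ (succ zero))) (vnil Nat))
observation: the first redex contracted is a beta-redex; the normal form is reached in 11 normal-order steps.


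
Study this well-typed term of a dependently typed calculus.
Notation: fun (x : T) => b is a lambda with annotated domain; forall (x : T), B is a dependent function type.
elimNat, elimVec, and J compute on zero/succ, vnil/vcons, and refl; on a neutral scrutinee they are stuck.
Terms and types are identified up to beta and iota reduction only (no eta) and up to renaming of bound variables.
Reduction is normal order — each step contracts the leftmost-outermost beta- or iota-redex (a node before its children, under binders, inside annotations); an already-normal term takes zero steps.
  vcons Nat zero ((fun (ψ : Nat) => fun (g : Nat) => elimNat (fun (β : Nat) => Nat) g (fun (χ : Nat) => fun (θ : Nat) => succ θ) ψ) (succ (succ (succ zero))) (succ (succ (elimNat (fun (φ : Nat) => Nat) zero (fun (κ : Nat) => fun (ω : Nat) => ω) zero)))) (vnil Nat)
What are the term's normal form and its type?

normal form:
  vcons Nat zero (succ (succ (succ (succ (succ zero))))) (vnil Nat)
type:
  Vec Nat (succ zero)
observation: the term reaches its normal form after 13 normal-order steps.


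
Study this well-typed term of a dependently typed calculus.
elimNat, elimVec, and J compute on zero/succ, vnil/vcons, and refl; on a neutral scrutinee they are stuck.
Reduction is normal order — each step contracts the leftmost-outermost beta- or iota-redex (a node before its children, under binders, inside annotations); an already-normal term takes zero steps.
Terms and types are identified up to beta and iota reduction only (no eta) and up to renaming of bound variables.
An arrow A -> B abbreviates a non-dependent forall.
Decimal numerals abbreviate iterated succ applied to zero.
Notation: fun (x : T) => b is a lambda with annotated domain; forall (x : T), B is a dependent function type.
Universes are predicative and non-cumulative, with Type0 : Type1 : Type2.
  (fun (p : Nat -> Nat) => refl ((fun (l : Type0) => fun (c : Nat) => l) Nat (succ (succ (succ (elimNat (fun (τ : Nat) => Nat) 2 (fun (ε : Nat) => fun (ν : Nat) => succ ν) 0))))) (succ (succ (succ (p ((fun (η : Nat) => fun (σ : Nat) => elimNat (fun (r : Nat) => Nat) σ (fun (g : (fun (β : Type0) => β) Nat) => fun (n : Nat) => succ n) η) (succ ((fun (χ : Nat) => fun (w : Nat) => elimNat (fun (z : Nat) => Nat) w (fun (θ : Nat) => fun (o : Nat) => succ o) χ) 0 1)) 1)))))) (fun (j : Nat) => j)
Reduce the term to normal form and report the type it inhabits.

reduced normal form:
  refl Nat 6
inferred type:
  Eq Nat 6 6
observation: the first redex contracted is a beta-redex; the normal form is reached in 17 normal-order steps.


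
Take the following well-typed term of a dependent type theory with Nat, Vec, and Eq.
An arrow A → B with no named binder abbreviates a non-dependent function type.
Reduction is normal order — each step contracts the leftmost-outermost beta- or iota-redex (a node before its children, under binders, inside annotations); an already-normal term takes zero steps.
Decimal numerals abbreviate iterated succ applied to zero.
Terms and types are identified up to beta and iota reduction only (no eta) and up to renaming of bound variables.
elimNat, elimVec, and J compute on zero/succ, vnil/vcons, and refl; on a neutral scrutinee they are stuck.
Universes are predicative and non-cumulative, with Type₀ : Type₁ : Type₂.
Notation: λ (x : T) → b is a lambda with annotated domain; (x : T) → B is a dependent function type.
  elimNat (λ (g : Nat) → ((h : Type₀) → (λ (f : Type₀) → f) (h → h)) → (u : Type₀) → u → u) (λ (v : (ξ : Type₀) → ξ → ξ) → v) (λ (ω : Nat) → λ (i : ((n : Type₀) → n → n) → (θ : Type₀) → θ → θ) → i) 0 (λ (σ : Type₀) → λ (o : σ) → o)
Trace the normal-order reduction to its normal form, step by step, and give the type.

normal-order reduction:
  elimNat (λ (g : Nat) → ((h : Type₀) → (λ (f : Type₀) → f) (h → h)) → (u : Type₀) → u → u) (λ (v : (ξ : Type₀) → ξ → ξ) → v) (λ (ω : Nat) → λ (i : ((n : Type₀) → n → n) → (θ : Type₀) → θ → θ) → i) 0 (λ (σ : Type₀) → λ (o : σ) → o)
  ~> (λ (g : (h : Type₀) → h → h) → g) (λ (f : Type₀) → λ (u : f) → u)
  ~> λ (g : Type₀) → λ (h : g) → h
the term's type:
  (g : Type₀) → g → g


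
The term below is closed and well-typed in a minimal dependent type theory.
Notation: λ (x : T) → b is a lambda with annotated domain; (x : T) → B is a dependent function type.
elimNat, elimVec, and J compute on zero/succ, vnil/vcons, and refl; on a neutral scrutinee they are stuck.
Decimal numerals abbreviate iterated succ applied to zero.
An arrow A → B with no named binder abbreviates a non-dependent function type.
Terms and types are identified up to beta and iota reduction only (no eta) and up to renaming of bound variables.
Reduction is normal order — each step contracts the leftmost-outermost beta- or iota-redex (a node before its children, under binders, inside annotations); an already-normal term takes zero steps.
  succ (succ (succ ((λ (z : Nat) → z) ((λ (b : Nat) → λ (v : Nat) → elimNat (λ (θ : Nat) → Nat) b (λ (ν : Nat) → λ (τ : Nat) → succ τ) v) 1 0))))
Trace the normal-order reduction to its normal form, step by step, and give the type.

reduction (normal order):
  succ (succ (succ ((λ (z : Nat) → z) ((λ (b : Nat) → λ (v : Nat) → elimNat (λ (θ : Nat) → Nat) b (λ (ν : Nat) → λ (τ : Nat) → succ τ) v) 1 0))))
  ~> succ (succ (succ ((λ (z : Nat) → λ (b : Nat) → elimNat (λ (v : Nat) → Nat) z (λ (θ : Nat) → λ (ν : Nat) → succ ν) b) 1 0)))
  ~> succ (succ (succ ((λ (z : Nat) → elimNat (λ (b : Nat) → Nat) 1 (λ (v : Nat) → λ (θ : Nat) → succ θ) z) 0)))
  ~> succ (succ (succ (elimNat (λ (z : Nat) → Nat) 1 (λ (b : Nat) → λ (v : Nat) → succ v) 0)))
  ~> 4
the term's type:
  Nat


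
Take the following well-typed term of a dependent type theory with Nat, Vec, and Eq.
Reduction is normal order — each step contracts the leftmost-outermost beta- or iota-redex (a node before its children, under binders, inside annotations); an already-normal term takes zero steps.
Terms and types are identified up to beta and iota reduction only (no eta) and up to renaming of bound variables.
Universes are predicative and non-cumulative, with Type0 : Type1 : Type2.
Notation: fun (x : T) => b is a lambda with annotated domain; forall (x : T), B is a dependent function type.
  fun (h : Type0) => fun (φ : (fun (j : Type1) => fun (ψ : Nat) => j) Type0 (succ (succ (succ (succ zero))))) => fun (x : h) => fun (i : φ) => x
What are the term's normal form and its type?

resulting normal form:
  fun (h : Type0) => fun (φ : Type0) => fun (j : h) => fun (ψ : φ) => j
type:
  forall (h : Type0), forall (φ : Type0), forall (j : h), forall (ψ : φ), h
observation: the term reaches its normal form after 2 normal-order steps.


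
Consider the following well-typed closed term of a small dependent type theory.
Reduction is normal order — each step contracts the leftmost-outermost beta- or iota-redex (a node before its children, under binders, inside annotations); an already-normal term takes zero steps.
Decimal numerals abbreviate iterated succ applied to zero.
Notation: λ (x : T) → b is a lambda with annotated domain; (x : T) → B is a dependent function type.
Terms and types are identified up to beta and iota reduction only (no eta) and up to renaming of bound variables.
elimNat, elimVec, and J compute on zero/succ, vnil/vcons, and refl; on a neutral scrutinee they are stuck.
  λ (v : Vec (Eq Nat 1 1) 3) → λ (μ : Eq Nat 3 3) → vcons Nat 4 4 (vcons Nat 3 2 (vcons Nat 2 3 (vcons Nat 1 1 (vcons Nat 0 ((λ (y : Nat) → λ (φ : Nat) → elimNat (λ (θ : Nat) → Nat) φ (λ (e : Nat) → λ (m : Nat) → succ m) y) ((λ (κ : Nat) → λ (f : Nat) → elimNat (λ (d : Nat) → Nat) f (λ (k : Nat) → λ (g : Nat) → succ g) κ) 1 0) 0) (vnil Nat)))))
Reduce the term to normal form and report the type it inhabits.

reduced normal form:
  λ (v : Vec (Eq Nat 1 1) 3) → λ (μ : Eq Nat 3 3) → vcons Nat 4 4 (vcons Nat 3 2 (vcons Nat 2 3 (vcons Nat 1 1 (vcons Nat 0 1 (vnil Nat)))))
the term's type:
  (v : Vec (Eq Nat 1 1) 3) → (μ : Eq Nat 3 3) → Vec Nat 5
observation: 12 normal-order steps separate the term from its normal form.


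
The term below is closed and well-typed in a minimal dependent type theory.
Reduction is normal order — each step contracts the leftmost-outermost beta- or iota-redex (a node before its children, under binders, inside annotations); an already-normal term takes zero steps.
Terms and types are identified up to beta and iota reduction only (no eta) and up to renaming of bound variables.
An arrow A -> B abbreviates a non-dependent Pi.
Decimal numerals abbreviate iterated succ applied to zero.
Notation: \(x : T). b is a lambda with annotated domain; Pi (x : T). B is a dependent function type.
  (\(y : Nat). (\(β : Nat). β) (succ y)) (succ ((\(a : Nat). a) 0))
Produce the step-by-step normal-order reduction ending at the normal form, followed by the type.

normal-order reduction sequence:
  (\(y : Nat). (\(β : Nat). β) (succ y)) (succ ((\(a : Nat). a) 0))
  ~> (\(y : Nat). y) (succ (succ ((\(β : Nat). β) 0)))
  ~> succ (succ ((\(y : Nat). y) 0))
  ~> 2
the term's type:
  Nat


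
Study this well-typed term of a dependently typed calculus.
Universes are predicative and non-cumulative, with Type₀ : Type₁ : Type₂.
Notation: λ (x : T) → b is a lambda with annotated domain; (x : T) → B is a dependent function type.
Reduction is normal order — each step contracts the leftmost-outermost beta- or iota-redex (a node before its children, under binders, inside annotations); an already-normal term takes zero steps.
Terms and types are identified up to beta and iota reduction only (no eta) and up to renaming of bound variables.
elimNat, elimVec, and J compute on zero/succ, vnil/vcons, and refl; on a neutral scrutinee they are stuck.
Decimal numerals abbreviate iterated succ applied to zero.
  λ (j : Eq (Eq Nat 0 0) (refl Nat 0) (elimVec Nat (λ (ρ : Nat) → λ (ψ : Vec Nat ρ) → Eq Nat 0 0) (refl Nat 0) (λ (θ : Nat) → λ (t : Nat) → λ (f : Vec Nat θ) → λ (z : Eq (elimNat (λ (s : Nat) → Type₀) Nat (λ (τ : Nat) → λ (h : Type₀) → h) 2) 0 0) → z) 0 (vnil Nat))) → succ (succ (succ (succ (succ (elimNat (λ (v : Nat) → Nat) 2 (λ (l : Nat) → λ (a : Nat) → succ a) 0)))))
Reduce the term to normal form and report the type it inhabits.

reduced normal form:
  λ (j : Eq (Eq Nat 0 0) (refl Nat 0) (refl Nat 0)) → 7
type:
  (j : Eq (Eq Nat 0 0) (refl Nat 0) (refl Nat 0)) → Nat
observation: 2 normal-order steps separate the term from its normal form.


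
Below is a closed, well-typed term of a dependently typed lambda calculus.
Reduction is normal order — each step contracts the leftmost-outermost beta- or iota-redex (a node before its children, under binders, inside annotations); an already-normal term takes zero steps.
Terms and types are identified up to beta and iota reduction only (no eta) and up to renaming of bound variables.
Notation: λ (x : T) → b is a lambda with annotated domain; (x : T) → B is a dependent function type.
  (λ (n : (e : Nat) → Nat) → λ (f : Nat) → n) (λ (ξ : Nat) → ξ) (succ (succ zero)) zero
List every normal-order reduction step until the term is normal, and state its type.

normal-order reduction sequence:
  (λ (n : (e : Nat) → Nat) → λ (f : Nat) → n) (λ (ξ : Nat) → ξ) (succ (succ zero)) zero
  ~> (λ (n : Nat) → λ (e : Nat) → e) (succ (succ zero)) zero
  ~> (λ (n : Nat) → n) zero
  ~> zero
inferred type:
  Nat


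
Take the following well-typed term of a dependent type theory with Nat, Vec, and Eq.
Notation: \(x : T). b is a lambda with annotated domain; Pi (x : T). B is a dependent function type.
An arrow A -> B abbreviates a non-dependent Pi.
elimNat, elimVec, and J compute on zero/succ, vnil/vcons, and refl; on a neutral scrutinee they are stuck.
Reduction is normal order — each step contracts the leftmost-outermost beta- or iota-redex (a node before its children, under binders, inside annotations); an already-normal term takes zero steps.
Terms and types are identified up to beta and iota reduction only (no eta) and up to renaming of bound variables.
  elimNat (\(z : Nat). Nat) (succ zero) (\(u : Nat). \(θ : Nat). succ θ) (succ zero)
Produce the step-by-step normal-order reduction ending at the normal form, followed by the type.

reduction (normal order):
  elimNat (\(z : Nat). Nat) (succ zero) (\(u : Nat). \(θ : Nat). succ θ) (succ zero)
  ~> (\(z : Nat). \(u : Nat). succ u) zero (elimNat (\(θ : Nat). Nat) (succ zero) (\(l : Nat). \(γ : Nat). succ γ) zero)
  ~> (\(z : Nat). succ z) (elimNat (\(u : Nat). Nat) (succ zero) (\(θ : Nat). \(l : Nat). succ l) zero)
  ~> succ (elimNat (\(z : Nat). Nat) (succ zero) (\(u : Nat). \(θ : Nat). succ θ) zero)
  ~> succ (succ zero)
inferred type:
  Nat


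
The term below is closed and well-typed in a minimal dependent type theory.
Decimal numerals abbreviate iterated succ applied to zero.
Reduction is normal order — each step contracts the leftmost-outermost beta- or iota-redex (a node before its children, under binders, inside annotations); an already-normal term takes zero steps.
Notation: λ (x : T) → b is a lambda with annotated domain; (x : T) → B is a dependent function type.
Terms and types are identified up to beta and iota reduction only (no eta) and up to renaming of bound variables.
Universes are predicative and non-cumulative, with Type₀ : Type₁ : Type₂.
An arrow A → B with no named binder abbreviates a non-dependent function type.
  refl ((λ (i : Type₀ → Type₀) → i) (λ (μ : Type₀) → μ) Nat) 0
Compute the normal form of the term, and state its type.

normal form:
  refl Nat 0
inferred type:
  Eq Nat 0 0


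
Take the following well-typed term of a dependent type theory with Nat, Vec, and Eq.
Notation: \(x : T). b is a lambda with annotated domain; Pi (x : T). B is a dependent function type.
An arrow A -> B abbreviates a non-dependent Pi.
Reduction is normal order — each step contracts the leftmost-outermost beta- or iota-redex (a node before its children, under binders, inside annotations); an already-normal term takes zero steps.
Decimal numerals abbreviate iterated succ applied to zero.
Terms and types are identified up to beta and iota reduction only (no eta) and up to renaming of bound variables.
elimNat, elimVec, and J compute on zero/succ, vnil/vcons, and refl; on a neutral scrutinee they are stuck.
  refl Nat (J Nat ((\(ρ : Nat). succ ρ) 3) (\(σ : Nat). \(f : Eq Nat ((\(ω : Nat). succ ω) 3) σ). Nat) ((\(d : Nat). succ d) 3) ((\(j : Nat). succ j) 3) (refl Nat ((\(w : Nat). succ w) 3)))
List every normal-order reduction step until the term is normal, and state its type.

reduction (normal order):
  refl Nat (J Nat ((\(ρ : Nat). succ ρ) 3) (\(σ : Nat). \(f : Eq Nat ((\(ω : Nat). succ ω) 3) σ). Nat) ((\(d : Nat). succ d) 3) ((\(j : Nat). succ j) 3) (refl Nat ((\(w : Nat). succ w) 3)))
  ~> refl Nat ((\(ρ : Nat). succ ρ) 3)
  ~> refl Nat 4
inferred type:
  Eq Nat 4 4


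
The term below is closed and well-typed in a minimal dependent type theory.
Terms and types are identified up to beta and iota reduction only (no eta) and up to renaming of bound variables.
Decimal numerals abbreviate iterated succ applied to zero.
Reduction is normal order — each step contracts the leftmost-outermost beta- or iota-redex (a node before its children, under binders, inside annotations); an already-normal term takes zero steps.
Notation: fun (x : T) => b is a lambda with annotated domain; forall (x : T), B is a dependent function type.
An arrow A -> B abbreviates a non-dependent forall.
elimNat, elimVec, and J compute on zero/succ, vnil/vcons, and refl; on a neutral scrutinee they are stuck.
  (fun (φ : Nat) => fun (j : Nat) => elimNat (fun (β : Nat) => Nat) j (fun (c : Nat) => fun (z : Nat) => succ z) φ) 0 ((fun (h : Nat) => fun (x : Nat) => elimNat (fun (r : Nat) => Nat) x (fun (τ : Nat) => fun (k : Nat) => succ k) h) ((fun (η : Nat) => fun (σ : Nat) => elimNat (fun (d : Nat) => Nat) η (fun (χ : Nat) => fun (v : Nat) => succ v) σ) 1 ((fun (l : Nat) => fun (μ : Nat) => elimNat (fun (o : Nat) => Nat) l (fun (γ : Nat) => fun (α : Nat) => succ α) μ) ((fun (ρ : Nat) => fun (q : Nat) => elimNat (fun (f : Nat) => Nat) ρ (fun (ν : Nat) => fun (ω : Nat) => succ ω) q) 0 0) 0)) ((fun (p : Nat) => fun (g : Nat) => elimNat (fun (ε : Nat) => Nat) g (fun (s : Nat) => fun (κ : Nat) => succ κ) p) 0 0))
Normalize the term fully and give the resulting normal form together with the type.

reduced normal form:
  1
type:
  Nat


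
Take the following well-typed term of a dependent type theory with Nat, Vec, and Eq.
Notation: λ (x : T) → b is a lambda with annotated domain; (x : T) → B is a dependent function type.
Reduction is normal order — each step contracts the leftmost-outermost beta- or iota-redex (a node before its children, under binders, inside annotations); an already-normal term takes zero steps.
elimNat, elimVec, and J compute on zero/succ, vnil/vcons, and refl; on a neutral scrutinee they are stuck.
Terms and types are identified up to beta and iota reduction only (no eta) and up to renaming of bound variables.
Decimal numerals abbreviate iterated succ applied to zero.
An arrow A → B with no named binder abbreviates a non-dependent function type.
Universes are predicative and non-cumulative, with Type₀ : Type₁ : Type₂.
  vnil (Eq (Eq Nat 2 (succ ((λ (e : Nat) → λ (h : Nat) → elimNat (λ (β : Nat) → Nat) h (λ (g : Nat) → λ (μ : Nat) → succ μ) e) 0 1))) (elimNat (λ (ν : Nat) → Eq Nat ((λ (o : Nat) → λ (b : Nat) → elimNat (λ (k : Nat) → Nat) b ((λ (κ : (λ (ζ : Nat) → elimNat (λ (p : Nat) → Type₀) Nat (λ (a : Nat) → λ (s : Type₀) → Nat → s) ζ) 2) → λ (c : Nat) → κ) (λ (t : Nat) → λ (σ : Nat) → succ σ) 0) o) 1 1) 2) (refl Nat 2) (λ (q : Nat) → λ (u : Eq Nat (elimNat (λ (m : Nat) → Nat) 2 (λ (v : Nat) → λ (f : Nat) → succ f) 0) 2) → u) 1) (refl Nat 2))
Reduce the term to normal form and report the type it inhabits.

normal form:
  vnil (Eq (Eq Nat 2 2) (refl Nat 2) (refl Nat 2))
type:
  Vec (Eq (Eq Nat 2 2) (refl Nat 2) (refl Nat 2)) 0
observation: contracting a beta-redex first, the term normalizes in 7 steps.


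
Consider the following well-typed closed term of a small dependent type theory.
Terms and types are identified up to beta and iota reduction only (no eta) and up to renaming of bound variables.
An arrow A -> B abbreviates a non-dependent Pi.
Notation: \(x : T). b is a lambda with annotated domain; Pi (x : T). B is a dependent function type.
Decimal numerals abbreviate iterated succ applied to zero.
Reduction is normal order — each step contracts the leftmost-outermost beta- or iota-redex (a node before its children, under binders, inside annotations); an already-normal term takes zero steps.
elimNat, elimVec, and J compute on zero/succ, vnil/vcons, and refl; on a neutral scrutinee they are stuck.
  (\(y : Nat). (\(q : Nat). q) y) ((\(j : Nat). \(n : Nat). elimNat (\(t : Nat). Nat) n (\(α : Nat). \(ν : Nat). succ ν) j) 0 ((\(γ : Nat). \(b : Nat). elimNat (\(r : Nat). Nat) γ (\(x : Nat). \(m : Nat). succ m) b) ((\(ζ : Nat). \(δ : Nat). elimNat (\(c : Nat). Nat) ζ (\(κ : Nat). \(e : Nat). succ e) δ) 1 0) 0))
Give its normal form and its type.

resulting normal form:
  1
inferred type:
  Nat


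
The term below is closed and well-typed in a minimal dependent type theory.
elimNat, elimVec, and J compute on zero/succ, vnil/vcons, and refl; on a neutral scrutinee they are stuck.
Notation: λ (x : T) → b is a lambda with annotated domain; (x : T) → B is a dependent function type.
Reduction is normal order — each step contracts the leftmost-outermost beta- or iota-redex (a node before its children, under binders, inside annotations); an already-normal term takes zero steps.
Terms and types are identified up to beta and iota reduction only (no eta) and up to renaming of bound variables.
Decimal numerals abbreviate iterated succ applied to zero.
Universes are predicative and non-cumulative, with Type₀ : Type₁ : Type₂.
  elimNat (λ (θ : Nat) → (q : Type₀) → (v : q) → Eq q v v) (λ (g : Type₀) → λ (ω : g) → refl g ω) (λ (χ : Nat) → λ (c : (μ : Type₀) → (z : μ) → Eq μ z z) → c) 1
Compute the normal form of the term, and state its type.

reduced normal form:
  λ (θ : Type₀) → λ (q : θ) → refl θ q
type:
  (θ : Type₀) → (q : θ) → Eq θ q q
observation: normalization takes exactly 4 steps under the normal-order strategy.


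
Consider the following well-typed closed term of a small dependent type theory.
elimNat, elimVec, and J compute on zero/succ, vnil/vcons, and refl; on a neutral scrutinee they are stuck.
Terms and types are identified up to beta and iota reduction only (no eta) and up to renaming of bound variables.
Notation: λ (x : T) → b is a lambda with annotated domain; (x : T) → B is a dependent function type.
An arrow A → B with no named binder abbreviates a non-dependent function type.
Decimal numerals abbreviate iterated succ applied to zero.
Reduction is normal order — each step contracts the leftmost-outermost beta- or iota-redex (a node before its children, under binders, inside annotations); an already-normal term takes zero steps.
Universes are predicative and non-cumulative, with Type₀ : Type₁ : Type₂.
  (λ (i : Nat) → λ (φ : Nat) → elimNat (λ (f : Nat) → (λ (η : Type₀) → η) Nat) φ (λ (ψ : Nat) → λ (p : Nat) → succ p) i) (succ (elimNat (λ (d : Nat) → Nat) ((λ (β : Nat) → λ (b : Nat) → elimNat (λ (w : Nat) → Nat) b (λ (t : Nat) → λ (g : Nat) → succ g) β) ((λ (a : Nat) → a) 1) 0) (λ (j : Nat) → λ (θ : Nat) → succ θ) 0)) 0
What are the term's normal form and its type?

resulting normal form:
  2
type:
  Nat
observation: 18 normal-order steps separate the term from its normal form.


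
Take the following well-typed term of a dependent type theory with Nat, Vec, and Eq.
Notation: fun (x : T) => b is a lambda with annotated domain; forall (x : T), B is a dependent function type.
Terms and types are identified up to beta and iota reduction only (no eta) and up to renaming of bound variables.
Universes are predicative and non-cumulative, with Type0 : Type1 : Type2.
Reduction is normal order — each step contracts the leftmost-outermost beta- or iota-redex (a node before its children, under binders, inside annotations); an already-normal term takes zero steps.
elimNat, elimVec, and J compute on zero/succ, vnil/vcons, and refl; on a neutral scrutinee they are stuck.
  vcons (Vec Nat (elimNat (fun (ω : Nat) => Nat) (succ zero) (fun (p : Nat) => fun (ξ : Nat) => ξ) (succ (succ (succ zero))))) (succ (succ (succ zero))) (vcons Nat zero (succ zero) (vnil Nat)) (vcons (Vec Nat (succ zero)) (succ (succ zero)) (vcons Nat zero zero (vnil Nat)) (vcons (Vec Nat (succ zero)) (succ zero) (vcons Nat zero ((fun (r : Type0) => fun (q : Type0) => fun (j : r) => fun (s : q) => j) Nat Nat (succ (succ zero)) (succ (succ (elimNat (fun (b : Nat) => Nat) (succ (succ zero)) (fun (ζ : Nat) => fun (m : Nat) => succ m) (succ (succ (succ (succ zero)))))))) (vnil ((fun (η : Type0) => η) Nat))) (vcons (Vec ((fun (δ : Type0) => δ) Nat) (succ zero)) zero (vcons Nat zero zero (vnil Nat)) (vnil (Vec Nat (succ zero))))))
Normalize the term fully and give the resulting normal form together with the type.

normal form:
  vcons (Vec Nat (succ zero)) (succ (succ (succ zero))) (vcons Nat zero (succ zero) (vnil Nat)) (vcons (Vec Nat (succ zero)) (succ (succ zero)) (vcons Nat zero zero (vnil Nat)) (vcons (Vec Nat (succ zero)) (succ zero) (vcons Nat zero (succ (succ zero)) (vnil Nat)) (vcons (Vec Nat (succ zero)) zero (vcons Nat zero zero (vnil Nat)) (vnil (Vec Nat (succ zero))))))
the term's type:
  Vec (Vec Nat (succ zero)) (succ (succ (succ (succ zero))))
observation: 16 normal-order steps separate the term from its normal form.


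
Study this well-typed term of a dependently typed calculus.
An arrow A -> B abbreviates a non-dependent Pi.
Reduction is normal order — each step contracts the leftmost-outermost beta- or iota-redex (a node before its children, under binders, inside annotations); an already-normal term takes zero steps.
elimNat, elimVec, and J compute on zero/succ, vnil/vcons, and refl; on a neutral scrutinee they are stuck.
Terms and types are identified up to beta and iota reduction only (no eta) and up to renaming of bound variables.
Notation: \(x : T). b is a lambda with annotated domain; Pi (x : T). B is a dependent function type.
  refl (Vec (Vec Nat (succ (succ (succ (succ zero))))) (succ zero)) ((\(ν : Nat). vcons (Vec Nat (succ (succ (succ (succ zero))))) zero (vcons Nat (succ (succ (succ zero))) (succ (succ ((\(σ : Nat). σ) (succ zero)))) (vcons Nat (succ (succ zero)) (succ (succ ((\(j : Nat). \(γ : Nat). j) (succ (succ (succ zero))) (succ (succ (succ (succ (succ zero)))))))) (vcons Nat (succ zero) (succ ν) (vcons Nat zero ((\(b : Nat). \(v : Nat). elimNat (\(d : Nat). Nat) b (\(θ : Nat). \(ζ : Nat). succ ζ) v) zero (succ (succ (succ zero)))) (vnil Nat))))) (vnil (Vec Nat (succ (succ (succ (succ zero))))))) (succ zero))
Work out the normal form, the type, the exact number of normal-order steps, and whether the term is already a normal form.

reduced normal form:
  refl (Vec (Vec Nat (succ (succ (succ (succ zero))))) (succ zero)) (vcons (Vec Nat (succ (succ (succ (succ zero))))) zero (vcons Nat (succ (succ (succ zero))) (succ (succ (succ zero))) (vcons Nat (succ (succ zero)) (succ (succ (succ (succ (succ zero))))) (vcons Nat (succ zero) (succ (succ zero)) (vcons Nat zero (succ (succ (succ zero))) (vnil Nat))))) (vnil (Vec Nat (succ (succ (succ (succ zero)))))))
type:
  Eq (Vec (Vec Nat (succ (succ (succ (succ zero))))) (succ zero)) (vcons (Vec Nat (succ (succ (succ (succ zero))))) zero (vcons Nat (succ (succ (succ zero))) (succ (succ (succ zero))) (vcons Nat (succ (succ zero)) (succ (succ (succ (succ (succ zero))))) (vcons Nat (succ zero) (succ (succ zero)) (vcons Nat zero (succ (succ (succ zero))) (vnil Nat))))) (vnil (Vec Nat (succ (succ (succ (succ zero))))))) (vcons (Vec Nat (succ (succ (succ (succ zero))))) zero (vcons Nat (succ (succ (succ zero))) (succ (succ (succ zero))) (vcons Nat (succ (succ zero)) (succ (succ (succ (succ (succ zero))))) (vcons Nat (succ zero) (succ (succ zero)) (vcons Nat zero (succ (succ (succ zero))) (vnil Nat))))) (vnil (Vec Nat (succ (succ (succ (succ zero)))))))
steps to reach normal form (normal order): 16
started in normal form: no
first redex: a beta-redex
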